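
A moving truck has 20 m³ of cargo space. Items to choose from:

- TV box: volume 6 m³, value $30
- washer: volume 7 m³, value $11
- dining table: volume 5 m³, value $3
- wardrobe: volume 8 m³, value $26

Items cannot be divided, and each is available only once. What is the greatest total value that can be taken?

$59

This is a 0/1 knapsack; check combinations near the capacity.
- TV box+dining table+wardrobe: volume 6+5+8=19, value 30+3+26=59
- TV box+wardrobe: volume 6+8=14, value 30+26=56
- TV box+washer+dining table: volume 6+7+5=18, value 30+11+3=44
- TV box+washer: volume 6+7=13, value 30+11=41
Best: $59.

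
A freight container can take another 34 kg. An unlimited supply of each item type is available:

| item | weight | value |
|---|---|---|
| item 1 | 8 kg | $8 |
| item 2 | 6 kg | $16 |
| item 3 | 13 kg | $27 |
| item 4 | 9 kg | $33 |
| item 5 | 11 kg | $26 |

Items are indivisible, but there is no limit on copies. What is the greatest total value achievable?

Best value-per-unit is item 4 at 33/9; filling with it alone gives 3×33 = 99.
Optimal mix: 1×item 2 + 3×item 4 → weight 33, value 115.

$115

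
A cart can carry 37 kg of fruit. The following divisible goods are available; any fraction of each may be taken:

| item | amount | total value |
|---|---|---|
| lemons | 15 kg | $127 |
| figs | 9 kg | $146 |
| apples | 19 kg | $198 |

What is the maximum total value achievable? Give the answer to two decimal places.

420.20

Take in order of value per unit:
- figs (146/9 per unit): all 9 → value 146, running total 146.00
- apples (198/19 per unit): all 19 → value 198, running total 344.00
- lemons (127/15 per unit): 9 of 15 → value 9×127/15 = 76.2000, running total 420.20
Total 420.20.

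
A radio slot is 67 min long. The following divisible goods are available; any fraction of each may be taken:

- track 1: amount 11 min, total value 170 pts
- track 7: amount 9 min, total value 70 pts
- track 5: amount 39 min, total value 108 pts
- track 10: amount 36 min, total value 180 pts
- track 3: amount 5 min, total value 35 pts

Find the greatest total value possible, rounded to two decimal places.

471.62

Take in order of value per unit:
- track 1 (170/11 per unit): all 11 → value 170, running total 170.00
- track 7 (70/9 per unit): all 9 → value 70, running total 240.00
- track 3 (35/5 per unit): all 5 → value 35, running total 275.00
- track 10 (180/36 per unit): all 36 → value 180, running total 455.00
- track 5 (108/39 per unit): 6 of 39 → value 6×108/39 = 16.6154, running total 471.62
Total 471.62.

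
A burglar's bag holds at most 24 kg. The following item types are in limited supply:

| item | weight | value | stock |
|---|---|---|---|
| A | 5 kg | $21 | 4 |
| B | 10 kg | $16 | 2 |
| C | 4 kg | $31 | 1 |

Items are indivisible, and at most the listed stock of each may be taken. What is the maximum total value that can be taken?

Best selections within weight 24 and stock limits:
- 4×A + 1×C: weight 24, value 115
- 3×A + 1×C: weight 19, value 94
- 2×A + 1×B + 1×C: weight 24, value 89
- 4×A: weight 20, value 84
Best: $115.

$115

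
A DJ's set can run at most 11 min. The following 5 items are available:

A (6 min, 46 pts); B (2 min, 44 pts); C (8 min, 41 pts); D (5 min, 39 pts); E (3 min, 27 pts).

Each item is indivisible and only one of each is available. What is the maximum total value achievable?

This is a 0/1 knapsack; check combinations near the capacity.
- A+B+E: duration 6+2+3=11, value 46+44+27=117
- B+D+E: duration 2+5+3=10, value 44+39+27=110
- A+B: duration 6+2=8, value 46+44=90
- B+C: duration 2+8=10, value 44+41=85
Best: 117 pts.

117 pts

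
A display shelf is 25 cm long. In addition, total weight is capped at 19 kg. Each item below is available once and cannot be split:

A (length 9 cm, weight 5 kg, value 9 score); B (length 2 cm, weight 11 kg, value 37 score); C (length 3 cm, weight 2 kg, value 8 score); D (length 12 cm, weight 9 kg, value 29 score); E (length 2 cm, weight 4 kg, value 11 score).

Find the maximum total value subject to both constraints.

Feasible sets respecting both limits:
- B+C+E: length 7, weight 17, value 56
- A+B+C: length 14, weight 18, value 54
- A+D+E: length 23, weight 18, value 49
- B+E: length 4, weight 15, value 48
Best: 56 score.

56 score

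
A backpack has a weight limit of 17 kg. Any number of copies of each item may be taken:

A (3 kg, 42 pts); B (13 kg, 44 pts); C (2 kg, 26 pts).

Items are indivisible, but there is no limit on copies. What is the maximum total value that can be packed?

Best value-per-unit is A at 42/3; filling with it alone gives 5×42 = 210.
Optimal mix: 5×A + 1×C → weight 17, value 236.

236 pts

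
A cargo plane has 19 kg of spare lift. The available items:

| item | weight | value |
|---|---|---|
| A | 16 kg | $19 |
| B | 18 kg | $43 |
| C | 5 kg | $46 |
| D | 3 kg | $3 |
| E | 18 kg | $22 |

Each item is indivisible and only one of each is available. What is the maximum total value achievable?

Check high-value combinations within 19 kg:
- C+D: weight 5+3=8, value 46+3=49
- C: weight 5, value 46
- B: weight 18, value 43
Best: $49.

$49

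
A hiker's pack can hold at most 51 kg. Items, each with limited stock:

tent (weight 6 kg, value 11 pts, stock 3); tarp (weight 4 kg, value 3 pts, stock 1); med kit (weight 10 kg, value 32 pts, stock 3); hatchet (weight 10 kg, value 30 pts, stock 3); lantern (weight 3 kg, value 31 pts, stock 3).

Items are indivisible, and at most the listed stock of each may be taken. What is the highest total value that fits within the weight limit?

Top feasible selections:
- 3×med kit + 1×hatchet + 3×lantern: weight 49, value 219
- 2×med kit + 2×hatchet + 3×lantern: weight 49, value 217
- 1×med kit + 3×hatchet + 3×lantern: weight 49, value 215
Best: 219 pts.

219 pts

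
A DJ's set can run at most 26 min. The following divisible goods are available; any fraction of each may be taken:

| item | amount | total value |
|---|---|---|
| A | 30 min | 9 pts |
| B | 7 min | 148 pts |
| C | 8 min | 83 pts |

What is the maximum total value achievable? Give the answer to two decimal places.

234.30

Take in order of value per unit:
- B (148/7 per unit): all 7 → value 148, running total 148.00
- C (83/8 per unit): all 8 → value 83, running total 231.00
- A (9/30 per unit): 11 of 30 → value 11×9/30 = 3.3000, running total 234.30
Total 234.30.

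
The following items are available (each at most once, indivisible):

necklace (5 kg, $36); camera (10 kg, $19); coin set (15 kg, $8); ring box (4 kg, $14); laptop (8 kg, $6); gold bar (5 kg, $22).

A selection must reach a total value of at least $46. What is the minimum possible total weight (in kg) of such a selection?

Subsets with value ≥ 46, sorted by total weight:
- necklace+ring box: weight 9, value 50
- necklace+gold bar: weight 10, value 58
- necklace+ring box+gold bar: weight 14, value 72
- necklace+camera: weight 15, value 55
Minimum weight: 9 kg.

9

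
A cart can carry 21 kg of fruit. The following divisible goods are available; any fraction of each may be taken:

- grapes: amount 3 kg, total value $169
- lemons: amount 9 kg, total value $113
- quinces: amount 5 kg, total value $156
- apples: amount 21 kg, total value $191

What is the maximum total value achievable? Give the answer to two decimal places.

Take in order of value per unit:
- grapes (169/3 per unit): all 3 → value 169, running total 169.00
- quinces (156/5 per unit): all 5 → value 156, running total 325.00
- lemons (113/9 per unit): all 9 → value 113, running total 438.00
- apples (191/21 per unit): 4 of 21 → value 4×191/21 = 36.3810, running total 474.38
Total 474.38.

474.38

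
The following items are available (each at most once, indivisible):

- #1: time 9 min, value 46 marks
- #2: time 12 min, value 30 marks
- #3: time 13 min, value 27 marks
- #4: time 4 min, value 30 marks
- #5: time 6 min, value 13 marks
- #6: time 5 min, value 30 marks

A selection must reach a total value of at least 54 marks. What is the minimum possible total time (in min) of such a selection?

Subsets with value ≥ 54, sorted by total time:
- #4+#6: time 9, value 60
- #1+#4: time 13, value 76
- #1+#6: time 14, value 76
Minimum time: 9 min.

9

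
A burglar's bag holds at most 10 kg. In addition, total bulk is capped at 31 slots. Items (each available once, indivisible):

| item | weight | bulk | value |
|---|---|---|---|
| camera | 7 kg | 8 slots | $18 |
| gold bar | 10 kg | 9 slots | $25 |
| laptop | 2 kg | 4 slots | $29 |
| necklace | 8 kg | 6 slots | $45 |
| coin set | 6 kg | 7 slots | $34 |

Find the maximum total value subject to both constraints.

$74

Feasible sets respecting both limits:
- laptop+necklace: weight 10, bulk 10, value 74
- laptop+coin set: weight 8, bulk 11, value 63
- camera+laptop: weight 9, bulk 12, value 47
- necklace: weight 8, bulk 6, value 45
Best: $74.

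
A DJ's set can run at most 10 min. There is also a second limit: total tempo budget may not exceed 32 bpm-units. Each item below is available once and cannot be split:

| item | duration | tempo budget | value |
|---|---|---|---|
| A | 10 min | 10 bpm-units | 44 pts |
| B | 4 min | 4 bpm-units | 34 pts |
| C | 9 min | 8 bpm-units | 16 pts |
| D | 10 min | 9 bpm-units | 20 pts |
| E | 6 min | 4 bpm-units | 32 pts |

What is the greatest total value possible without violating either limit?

Feasible sets respecting both limits:
- B+E: duration 10, tempo budget 8, value 66
- A: duration 10, tempo budget 10, value 44
- B: duration 4, tempo budget 4, value 34
- E: duration 6, tempo budget 4, value 32
Best: 66 pts.

66 pts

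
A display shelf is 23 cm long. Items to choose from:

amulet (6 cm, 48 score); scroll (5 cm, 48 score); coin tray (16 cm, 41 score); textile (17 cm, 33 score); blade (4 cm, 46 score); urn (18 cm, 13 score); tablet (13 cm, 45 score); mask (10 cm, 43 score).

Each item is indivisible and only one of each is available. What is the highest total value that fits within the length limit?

142 score

This is a 0/1 knapsack; check combinations near the capacity.
- amulet+scroll+blade: length 6+5+4=15, value 48+48+46=142
- amulet+scroll+mask: length 6+5+10=21, value 48+48+43=139
- scroll+blade+tablet: length 5+4+13=22, value 48+46+45=139
- amulet+blade+tablet: length 6+4+13=23, value 48+46+45=139
- scroll+blade+mask: length 5+4+10=19, value 48+46+43=137
Best: 142 score.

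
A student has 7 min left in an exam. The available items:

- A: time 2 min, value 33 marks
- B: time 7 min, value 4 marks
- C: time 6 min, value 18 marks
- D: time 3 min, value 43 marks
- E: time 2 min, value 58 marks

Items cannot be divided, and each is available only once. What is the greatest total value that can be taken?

134 marks

Check high-value combinations within 7 min:
- A+D+E: time 2+3+2=7, value 33+43+58=134
- D+E: time 3+2=5, value 43+58=101
- A+E: time 2+2=4, value 33+58=91
- A+D: time 2+3=5, value 33+43=76
Best: 134 marks.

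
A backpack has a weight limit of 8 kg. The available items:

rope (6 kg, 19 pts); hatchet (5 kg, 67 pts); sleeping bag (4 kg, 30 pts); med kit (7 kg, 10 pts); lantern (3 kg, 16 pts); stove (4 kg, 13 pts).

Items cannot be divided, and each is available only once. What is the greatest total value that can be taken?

Check high-value combinations within 8 kg:
- hatchet+lantern: weight 5+3=8, value 67+16=83
- hatchet: weight 5, value 67
- sleeping bag+lantern: weight 4+3=7, value 30+16=46
- sleeping bag+stove: weight 4+4=8, value 30+13=43
Best: 83 pts.

83 pts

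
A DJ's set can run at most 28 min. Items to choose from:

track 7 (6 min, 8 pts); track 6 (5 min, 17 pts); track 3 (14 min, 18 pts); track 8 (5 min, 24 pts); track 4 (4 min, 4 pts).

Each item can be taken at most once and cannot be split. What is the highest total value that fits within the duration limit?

63 pts

Check high-value combinations within 28 min:
- track 6+track 3+track 8+track 4: duration 5+14+5+4=28, value 17+18+24+4=63
- track 6+track 3+track 8: duration 5+14+5=24, value 17+18+24=59
- track 7+track 6+track 8+track 4: duration 6+5+5+4=20, value 8+17+24+4=53
- track 7+track 3+track 8: duration 6+14+5=25, value 8+18+24=50
- track 7+track 6+track 8: duration 6+5+5=16, value 8+17+24=49
Best: 63 pts.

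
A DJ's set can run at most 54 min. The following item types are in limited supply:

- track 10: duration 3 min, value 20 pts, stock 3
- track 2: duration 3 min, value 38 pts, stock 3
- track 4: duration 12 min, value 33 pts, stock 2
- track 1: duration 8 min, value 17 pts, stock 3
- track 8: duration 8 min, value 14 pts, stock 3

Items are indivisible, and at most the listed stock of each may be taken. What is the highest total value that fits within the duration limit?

258 pts

Top feasible selections:
- 3×track 10 + 3×track 2 + 1×track 4 + 3×track 1: duration 54, value 258
- 3×track 10 + 3×track 2 + 2×track 4 + 1×track 1: duration 50, value 257
Best: 258 pts.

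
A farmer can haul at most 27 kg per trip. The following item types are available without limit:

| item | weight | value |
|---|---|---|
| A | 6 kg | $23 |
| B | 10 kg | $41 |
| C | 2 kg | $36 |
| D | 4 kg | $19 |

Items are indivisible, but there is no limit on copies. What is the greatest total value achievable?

Best value-per-unit is C at 36/2, and filling with it alone uses weight 13×2=26. No mix of the others beats 13×36 = 468.

$468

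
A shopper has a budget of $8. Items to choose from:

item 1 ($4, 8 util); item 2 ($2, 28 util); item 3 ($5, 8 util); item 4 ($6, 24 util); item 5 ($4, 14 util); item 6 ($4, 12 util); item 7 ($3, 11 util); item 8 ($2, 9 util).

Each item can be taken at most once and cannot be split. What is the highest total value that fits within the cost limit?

52 util

Check high-value combinations within $8:
- item 2+item 4: cost 2+6=8, value 28+24=52
- item 2+item 5+item 8: cost 2+4+2=8, value 28+14+9=51
- item 2+item 6+item 8: cost 2+4+2=8, value 28+12+9=49
Best: 52 util.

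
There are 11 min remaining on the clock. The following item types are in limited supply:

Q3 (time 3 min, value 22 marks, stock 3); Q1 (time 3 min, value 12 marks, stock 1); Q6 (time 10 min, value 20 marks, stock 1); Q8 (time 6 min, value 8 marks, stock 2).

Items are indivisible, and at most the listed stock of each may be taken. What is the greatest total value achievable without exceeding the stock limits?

66 marks

Top feasible selections:
- 3×Q3: time 9, value 66
- 2×Q3 + 1×Q1: time 9, value 56
- 2×Q3: time 6, value 44
- 1×Q3 + 1×Q1: time 6, value 34
Best: 66 marks.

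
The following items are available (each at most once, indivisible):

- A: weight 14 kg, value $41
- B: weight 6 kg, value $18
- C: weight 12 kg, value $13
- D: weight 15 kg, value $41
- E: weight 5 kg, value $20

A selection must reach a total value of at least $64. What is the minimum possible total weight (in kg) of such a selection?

25

Subsets with value ≥ 64, sorted by total weight:
- A+B+E: weight 25, value 79
- B+D+E: weight 26, value 79
Minimum weight: 25 kg.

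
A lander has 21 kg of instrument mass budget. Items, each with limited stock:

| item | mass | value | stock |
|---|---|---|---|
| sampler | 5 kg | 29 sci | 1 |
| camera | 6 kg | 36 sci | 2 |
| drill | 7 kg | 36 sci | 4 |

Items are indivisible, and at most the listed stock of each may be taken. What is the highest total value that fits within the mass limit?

Top feasible selections:
- 2×camera + 1×drill: mass 19, value 108
- 1×camera + 2×drill: mass 20, value 108
- 3×drill: mass 21, value 108
Best: 108 sci.

108 sci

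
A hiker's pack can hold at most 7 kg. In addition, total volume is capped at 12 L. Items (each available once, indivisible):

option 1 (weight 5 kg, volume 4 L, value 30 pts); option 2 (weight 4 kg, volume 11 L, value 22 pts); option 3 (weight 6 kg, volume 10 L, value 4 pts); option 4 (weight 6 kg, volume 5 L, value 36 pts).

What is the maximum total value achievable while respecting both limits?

Feasible sets respecting both limits:
- option 4: weight 6, volume 5, value 36
- option 1: weight 5, volume 4, value 30
- option 2: weight 4, volume 11, value 22
- option 3: weight 6, volume 10, value 4
Best: 36 pts.

36 pts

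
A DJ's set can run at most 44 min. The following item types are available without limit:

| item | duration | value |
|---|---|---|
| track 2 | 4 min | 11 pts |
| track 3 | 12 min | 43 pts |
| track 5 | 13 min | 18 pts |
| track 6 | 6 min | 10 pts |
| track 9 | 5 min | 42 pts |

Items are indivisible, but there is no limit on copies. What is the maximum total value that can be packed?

347 pts

Best value-per-unit is track 9 at 42/5; filling with it alone gives 8×42 = 336.
Optimal mix: 1×track 2 + 8×track 9 → duration 44, value 347.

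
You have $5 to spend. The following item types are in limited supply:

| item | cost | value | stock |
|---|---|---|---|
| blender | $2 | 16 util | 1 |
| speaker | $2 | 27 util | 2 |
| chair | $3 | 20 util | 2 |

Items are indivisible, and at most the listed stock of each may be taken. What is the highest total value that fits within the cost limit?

54 util

Best selections within cost 5 and stock limits:
- 2×speaker: cost 4, value 54
- 1×speaker + 1×chair: cost 5, value 47
- 1×blender + 1×speaker: cost 4, value 43
- 1×blender + 1×chair: cost 5, value 36
Best: 54 util.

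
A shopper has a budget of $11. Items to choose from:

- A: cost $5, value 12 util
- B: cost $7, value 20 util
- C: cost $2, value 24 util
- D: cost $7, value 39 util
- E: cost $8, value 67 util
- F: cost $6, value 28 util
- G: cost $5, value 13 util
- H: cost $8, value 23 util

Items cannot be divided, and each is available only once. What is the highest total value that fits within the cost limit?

This is a 0/1 knapsack; check combinations near the capacity.
- C+E: cost 2+8=10, value 24+67=91
- E: cost 8, value 67
- C+D: cost 2+7=9, value 24+39=63
- C+F: cost 2+6=8, value 24+28=52
Best: 91 util.

91 util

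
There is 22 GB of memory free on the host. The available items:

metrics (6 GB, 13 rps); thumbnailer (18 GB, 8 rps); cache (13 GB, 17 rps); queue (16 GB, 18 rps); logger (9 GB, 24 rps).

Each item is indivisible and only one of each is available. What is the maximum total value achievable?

This is a 0/1 knapsack; check combinations near the capacity.
- cache+logger: memory 13+9=22, value 17+24=41
- metrics+logger: memory 6+9=15, value 13+24=37
- metrics+queue: memory 6+16=22, value 13+18=31
- metrics+cache: memory 6+13=19, value 13+17=30
- logger: memory 9, value 24
Best: 41 rps.

41 rps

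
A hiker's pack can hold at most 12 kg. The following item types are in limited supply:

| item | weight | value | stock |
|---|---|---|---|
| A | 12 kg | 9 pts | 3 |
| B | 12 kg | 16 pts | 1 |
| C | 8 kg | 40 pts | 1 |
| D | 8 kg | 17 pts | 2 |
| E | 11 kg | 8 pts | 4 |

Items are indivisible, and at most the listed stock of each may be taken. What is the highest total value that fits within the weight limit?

Best selections within weight 12 and stock limits:
- 1×C: weight 8, value 40
- 1×D: weight 8, value 17
Best: 40 pts.

40 pts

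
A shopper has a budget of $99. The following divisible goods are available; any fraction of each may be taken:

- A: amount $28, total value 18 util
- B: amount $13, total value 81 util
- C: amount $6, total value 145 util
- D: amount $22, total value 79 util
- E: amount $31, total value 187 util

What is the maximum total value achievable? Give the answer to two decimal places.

509.36

Take in order of value per unit:
- C (145/6 per unit): all 6 → value 145, running total 145.00
- B (81/13 per unit): all 13 → value 81, running total 226.00
- E (187/31 per unit): all 31 → value 187, running total 413.00
- D (79/22 per unit): all 22 → value 79, running total 492.00
- A (18/28 per unit): 27 of 28 → value 27×18/28 = 17.3571, running total 509.36
Total 509.36.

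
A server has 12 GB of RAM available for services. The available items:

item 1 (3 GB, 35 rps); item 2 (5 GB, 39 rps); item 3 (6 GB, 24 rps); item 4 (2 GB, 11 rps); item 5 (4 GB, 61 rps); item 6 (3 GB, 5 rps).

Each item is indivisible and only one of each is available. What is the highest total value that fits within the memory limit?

Check high-value combinations within 12 GB:
- item 1+item 2+item 5: memory 3+5+4=12, value 35+39+61=135
- item 1+item 4+item 5+item 6: memory 3+2+4+3=12, value 35+11+61+5=112
- item 2+item 4+item 5: memory 5+2+4=11, value 39+11+61=111
- item 1+item 4+item 5: memory 3+2+4=9, value 35+11+61=107
Best: 135 rps.

135 rps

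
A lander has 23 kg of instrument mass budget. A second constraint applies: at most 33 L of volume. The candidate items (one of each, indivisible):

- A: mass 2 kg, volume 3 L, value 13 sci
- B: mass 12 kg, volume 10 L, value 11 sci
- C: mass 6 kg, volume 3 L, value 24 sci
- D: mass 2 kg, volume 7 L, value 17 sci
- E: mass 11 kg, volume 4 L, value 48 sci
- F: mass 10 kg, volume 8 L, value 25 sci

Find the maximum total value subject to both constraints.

102 sci

Feasible sets respecting both limits:
- A+C+D+E: mass 21, volume 17, value 102
- D+E+F: mass 23, volume 19, value 90
- C+D+E: mass 19, volume 14, value 89
- A+E+F: mass 23, volume 15, value 86
Best: 102 sci.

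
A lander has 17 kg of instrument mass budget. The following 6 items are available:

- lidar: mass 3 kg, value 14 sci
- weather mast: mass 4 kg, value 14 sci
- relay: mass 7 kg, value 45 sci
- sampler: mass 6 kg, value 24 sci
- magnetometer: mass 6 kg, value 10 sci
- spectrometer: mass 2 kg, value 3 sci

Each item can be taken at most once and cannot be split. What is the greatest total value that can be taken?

Check high-value combinations within 17 kg:
- lidar+relay+sampler: mass 3+7+6=16, value 14+45+24=83
- weather mast+relay+sampler: mass 4+7+6=17, value 14+45+24=83
- lidar+weather mast+relay+spectrometer: mass 3+4+7+2=16, value 14+14+45+3=76
Best: 83 sci.

83 sci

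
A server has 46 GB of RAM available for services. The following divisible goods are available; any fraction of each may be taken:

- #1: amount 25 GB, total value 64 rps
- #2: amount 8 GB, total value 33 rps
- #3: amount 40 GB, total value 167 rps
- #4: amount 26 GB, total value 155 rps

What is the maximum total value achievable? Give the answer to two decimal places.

238.50

Take in order of value per unit:
- #4 (155/26 per unit): all 26 → value 155, running total 155.00
- #3 (167/40 per unit): 20 of 40 → value 20×167/40 = 83.5000, running total 238.50
Total 238.50.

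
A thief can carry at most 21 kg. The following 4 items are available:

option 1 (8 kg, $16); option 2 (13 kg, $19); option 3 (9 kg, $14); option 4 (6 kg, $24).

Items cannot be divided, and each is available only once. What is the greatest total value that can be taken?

$43

Check high-value combinations within 21 kg:
- option 2+option 4: weight 13+6=19, value 19+24=43
- option 1+option 4: weight 8+6=14, value 16+24=40
- option 3+option 4: weight 9+6=15, value 14+24=38
Best: $43.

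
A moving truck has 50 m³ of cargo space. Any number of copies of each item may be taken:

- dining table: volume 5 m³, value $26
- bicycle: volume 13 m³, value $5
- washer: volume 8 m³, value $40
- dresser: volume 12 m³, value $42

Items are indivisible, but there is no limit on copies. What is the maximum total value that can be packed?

$260

Best value-per-unit is dining table at 26/5, and filling with it alone uses volume 10×5=50. No mix of the others beats 10×26 = 260.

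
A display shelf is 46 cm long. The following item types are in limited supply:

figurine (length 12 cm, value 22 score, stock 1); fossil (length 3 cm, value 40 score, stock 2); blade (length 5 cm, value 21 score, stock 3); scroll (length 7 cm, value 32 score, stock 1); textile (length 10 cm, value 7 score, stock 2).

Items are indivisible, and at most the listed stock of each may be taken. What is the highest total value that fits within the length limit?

197 score

Top feasible selections:
- 1×figurine + 2×fossil + 3×blade + 1×scroll: length 40, value 197
- 1×figurine + 2×fossil + 2×blade + 1×scroll + 1×textile: length 45, value 183
- 2×fossil + 3×blade + 1×scroll + 1×textile: length 38, value 182
- 1×figurine + 2×fossil + 2×blade + 1×scroll: length 35, value 176
Best: 197 score.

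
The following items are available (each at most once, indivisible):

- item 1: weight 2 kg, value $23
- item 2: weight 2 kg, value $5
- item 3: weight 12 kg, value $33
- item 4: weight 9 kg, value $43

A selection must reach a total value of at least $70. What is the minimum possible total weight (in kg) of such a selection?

13

Subsets with value ≥ 70, sorted by total weight:
- item 1+item 2+item 4: weight 13, value 71
- item 3+item 4: weight 21, value 76
- item 1+item 3+item 4: weight 23, value 99
Minimum weight: 13 kg.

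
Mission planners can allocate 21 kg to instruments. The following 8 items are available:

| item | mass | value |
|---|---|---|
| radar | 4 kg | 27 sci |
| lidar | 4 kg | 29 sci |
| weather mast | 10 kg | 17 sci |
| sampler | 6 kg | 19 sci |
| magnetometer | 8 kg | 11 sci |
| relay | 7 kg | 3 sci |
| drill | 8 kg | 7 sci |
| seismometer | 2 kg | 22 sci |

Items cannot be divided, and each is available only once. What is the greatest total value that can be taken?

97 sci

Check high-value combinations within 21 kg:
- radar+lidar+sampler+seismometer: mass 4+4+6+2=16, value 27+29+19+22=97
- radar+lidar+weather mast+seismometer: mass 4+4+10+2=20, value 27+29+17+22=95
- radar+lidar+magnetometer+seismometer: mass 4+4+8+2=18, value 27+29+11+22=89
Best: 97 sci.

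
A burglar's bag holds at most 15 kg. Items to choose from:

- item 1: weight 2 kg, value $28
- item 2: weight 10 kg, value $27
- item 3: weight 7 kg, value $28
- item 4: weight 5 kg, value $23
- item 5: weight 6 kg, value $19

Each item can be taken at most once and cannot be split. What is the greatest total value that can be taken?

Check high-value combinations within 15 kg:
- item 1+item 3+item 4: weight 2+7+5=14, value 28+28+23=79
- item 1+item 3+item 5: weight 2+7+6=15, value 28+28+19=75
- item 1+item 4+item 5: weight 2+5+6=13, value 28+23+19=70
Best: $79.

$79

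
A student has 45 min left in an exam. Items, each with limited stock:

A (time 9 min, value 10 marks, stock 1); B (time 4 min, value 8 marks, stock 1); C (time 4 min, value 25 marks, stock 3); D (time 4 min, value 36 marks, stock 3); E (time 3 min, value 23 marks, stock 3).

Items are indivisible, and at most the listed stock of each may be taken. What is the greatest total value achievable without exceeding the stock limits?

Best selections within time 45 and stock limits:
- 1×A + 3×C + 3×D + 3×E: time 42, value 262
- 1×B + 3×C + 3×D + 3×E: time 37, value 260
- 3×C + 3×D + 3×E: time 33, value 252
Best: 262 marks.

262 marks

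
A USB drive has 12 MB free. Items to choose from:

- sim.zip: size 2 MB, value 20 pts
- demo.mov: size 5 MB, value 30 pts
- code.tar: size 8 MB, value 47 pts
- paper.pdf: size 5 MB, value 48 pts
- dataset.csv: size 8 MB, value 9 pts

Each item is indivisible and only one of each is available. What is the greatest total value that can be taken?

98 pts

Check high-value combinations within 12 MB:
- sim.zip+demo.mov+paper.pdf: size 2+5+5=12, value 20+30+48=98
- demo.mov+paper.pdf: size 5+5=10, value 30+48=78
- sim.zip+paper.pdf: size 2+5=7, value 20+48=68
Best: 98 pts.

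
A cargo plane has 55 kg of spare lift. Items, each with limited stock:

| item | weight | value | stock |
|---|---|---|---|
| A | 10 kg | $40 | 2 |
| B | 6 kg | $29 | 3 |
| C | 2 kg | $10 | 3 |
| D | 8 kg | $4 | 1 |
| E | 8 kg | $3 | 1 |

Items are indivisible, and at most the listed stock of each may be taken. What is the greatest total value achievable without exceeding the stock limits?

Best selections within weight 55 and stock limits:
- 2×A + 3×B + 3×C + 1×D: weight 52, value 201
- 2×A + 3×B + 3×C + 1×E: weight 52, value 200
- 2×A + 3×B + 3×C: weight 44, value 197
- 2×A + 3×B + 2×C + 1×D: weight 50, value 191
Best: $201.

$201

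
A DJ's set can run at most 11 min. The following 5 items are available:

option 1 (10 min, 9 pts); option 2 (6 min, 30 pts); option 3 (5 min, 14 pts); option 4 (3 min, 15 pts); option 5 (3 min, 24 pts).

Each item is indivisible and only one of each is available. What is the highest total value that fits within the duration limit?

Check high-value combinations within 11 min:
- option 2+option 5: duration 6+3=9, value 30+24=54
- option 3+option 4+option 5: duration 5+3+3=11, value 14+15+24=53
- option 2+option 4: duration 6+3=9, value 30+15=45
- option 2+option 3: duration 6+5=11, value 30+14=44
Best: 54 pts.

54 pts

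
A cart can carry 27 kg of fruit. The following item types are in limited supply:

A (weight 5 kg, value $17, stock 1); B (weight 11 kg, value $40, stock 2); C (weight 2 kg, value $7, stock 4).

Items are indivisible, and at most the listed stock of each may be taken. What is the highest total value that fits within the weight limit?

$97

Top feasible selections:
- 1×A + 2×B: weight 27, value 97
- 2×B + 2×C: weight 26, value 94
Best: $97.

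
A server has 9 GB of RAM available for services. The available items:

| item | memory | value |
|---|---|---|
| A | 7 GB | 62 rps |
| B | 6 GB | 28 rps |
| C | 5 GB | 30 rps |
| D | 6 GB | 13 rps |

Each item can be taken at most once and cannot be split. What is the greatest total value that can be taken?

62 rps

Check high-value combinations within 9 GB:
- A: memory 7, value 62
- C: memory 5, value 30
- B: memory 6, value 28
- D: memory 6, value 13
Best: 62 rps.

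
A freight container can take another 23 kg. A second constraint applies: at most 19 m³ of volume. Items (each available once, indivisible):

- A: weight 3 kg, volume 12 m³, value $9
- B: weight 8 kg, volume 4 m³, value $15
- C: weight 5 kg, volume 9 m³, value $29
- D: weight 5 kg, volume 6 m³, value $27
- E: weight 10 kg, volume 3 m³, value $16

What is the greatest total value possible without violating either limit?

Feasible sets respecting both limits:
- C+D+E: weight 20, volume 18, value 72
- B+C+D: weight 18, volume 19, value 71
- B+C+E: weight 23, volume 16, value 60
- B+D+E: weight 23, volume 13, value 58
Best: $72.

$72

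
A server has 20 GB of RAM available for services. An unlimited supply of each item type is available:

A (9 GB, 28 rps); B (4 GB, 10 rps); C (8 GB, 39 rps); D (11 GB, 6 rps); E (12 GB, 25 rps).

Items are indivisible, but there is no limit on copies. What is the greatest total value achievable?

Best value-per-unit is C at 39/8; filling with it alone gives 2×39 = 78.
Optimal mix: 1×B + 2×C → memory 20, value 88.

88 rps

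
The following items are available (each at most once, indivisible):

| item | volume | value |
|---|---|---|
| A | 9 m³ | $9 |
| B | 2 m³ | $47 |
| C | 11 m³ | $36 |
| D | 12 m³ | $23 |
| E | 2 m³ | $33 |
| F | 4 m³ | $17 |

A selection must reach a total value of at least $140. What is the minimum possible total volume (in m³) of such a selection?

Subsets with value ≥ 140, sorted by total volume:
- A+B+C+E+F: volume 28, value 142
- B+C+D+E+F: volume 31, value 156
Minimum volume: 28 m³.

28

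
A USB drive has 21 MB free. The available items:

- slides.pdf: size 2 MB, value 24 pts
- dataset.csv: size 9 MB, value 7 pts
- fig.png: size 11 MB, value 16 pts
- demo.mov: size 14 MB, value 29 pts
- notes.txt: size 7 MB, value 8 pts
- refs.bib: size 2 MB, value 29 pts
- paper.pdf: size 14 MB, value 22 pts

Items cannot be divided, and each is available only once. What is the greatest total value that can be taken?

Check high-value combinations within 21 MB:
- slides.pdf+demo.mov+refs.bib: size 2+14+2=18, value 24+29+29=82
- slides.pdf+refs.bib+paper.pdf: size 2+2+14=18, value 24+29+22=75
- slides.pdf+fig.png+refs.bib: size 2+11+2=15, value 24+16+29=69
Best: 82 pts.

82 pts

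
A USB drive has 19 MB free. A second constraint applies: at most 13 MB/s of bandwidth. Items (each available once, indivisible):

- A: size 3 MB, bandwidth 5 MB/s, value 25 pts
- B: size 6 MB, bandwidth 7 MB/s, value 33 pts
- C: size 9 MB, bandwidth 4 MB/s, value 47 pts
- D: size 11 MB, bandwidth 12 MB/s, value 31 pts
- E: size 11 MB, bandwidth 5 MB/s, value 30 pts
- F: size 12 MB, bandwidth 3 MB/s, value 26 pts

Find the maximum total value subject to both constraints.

80 pts

Feasible sets respecting both limits:
- B+C: size 15, bandwidth 11, value 80
- A+C: size 12, bandwidth 9, value 72
- B+E: size 17, bandwidth 12, value 63
Best: 80 pts.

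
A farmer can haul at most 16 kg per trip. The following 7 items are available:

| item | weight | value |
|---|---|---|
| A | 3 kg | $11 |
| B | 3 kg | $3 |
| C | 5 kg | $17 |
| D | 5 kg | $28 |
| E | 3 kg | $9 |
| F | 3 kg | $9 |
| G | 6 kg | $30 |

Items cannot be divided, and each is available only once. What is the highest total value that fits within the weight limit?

$75

This is a 0/1 knapsack; check combinations near the capacity.
- C+D+G: weight 5+5+6=16, value 17+28+30=75
- A+D+G: weight 3+5+6=14, value 11+28+30=69
- D+E+G: weight 5+3+6=14, value 28+9+30=67
- D+F+G: weight 5+3+6=14, value 28+9+30=67
- A+C+D+E: weight 3+5+5+3=16, value 11+17+28+9=65
Best: $75.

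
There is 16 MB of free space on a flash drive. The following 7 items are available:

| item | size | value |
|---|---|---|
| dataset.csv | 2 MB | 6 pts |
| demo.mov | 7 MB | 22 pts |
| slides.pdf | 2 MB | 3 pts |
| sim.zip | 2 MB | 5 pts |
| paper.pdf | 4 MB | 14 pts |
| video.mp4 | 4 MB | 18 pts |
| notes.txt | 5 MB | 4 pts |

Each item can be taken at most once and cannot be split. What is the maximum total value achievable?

54 pts

This is a 0/1 knapsack; check combinations near the capacity.
- demo.mov+paper.pdf+video.mp4: size 7+4+4=15, value 22+14+18=54
- dataset.csv+demo.mov+sim.zip+video.mp4: size 2+7+2+4=15, value 6+22+5+18=51
- dataset.csv+demo.mov+slides.pdf+video.mp4: size 2+7+2+4=15, value 6+22+3+18=49
- demo.mov+slides.pdf+sim.zip+video.mp4: size 7+2+2+4=15, value 22+3+5+18=48
Best: 54 pts.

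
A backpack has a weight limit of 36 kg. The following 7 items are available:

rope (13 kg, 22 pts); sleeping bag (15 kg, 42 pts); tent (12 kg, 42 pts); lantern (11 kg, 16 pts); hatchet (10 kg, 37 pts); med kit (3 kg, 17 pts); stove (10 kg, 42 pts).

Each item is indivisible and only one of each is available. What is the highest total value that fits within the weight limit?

138 pts

Check high-value combinations within 36 kg:
- tent+hatchet+med kit+stove: weight 12+10+3+10=35, value 42+37+17+42=138
- tent+hatchet+stove: weight 12+10+10=32, value 42+37+42=121
- sleeping bag+hatchet+stove: weight 15+10+10=35, value 42+37+42=121
- rope+hatchet+med kit+stove: weight 13+10+3+10=36, value 22+37+17+42=118
Best: 138 pts.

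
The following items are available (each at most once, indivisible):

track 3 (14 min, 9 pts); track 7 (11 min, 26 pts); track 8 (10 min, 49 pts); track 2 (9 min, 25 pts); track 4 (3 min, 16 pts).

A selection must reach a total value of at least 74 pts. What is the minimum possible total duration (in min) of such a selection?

Subsets with value ≥ 74, sorted by total duration:
- track 8+track 2: duration 19, value 74
- track 7+track 8: duration 21, value 75
- track 8+track 2+track 4: duration 22, value 90
Minimum duration: 19 min.

19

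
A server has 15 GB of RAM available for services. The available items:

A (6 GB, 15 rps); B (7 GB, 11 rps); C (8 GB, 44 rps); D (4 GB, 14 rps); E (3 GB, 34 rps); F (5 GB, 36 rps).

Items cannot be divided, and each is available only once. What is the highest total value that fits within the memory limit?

Check high-value combinations within 15 GB:
- C+D+E: memory 8+4+3=15, value 44+14+34=92
- A+E+F: memory 6+3+5=14, value 15+34+36=85
- D+E+F: memory 4+3+5=12, value 14+34+36=84
- B+E+F: memory 7+3+5=15, value 11+34+36=81
- C+F: memory 8+5=13, value 44+36=80
Best: 92 rps.

92 rps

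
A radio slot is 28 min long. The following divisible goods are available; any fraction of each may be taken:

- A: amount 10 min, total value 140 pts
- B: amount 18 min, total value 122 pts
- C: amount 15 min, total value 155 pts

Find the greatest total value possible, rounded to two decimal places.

315.33

Take in order of value per unit:
- A (140/10 per unit): all 10 → value 140, running total 140.00
- C (155/15 per unit): all 15 → value 155, running total 295.00
- B (122/18 per unit): 3 of 18 → value 3×122/18 = 20.3333, running total 315.33
Total 315.33.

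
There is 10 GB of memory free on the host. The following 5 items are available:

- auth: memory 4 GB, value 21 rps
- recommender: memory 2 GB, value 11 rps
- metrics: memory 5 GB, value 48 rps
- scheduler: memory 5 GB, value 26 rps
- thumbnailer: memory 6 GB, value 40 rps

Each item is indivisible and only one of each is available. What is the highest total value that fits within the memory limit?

74 rps

This is a 0/1 knapsack; check combinations near the capacity.
- metrics+scheduler: memory 5+5=10, value 48+26=74
- auth+metrics: memory 4+5=9, value 21+48=69
- auth+thumbnailer: memory 4+6=10, value 21+40=61
- recommender+metrics: memory 2+5=7, value 11+48=59
Best: 74 rps.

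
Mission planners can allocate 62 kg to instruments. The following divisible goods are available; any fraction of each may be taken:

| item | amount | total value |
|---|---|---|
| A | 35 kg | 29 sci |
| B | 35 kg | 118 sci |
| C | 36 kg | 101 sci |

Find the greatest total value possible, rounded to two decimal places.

193.75

Take in order of value per unit:
- B (118/35 per unit): all 35 → value 118, running total 118.00
- C (101/36 per unit): 27 of 36 → value 27×101/36 = 75.7500, running total 193.75
Total 193.75.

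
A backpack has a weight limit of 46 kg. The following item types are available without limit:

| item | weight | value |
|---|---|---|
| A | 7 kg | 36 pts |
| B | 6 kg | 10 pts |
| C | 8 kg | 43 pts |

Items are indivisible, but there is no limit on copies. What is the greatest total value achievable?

Best value-per-unit is C at 43/8; filling with it alone gives 5×43 = 215.
Optimal mix: 2×A + 4×C → weight 46, value 244.

244 pts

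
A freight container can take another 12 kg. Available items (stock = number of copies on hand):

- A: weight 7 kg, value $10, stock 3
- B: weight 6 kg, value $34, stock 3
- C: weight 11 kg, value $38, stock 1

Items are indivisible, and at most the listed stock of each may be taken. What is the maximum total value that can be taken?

Top feasible selections:
- 2×B: weight 12, value 68
- 1×C: weight 11, value 38
- 1×B: weight 6, value 34
- 1×A: weight 7, value 10
Best: $68.

$68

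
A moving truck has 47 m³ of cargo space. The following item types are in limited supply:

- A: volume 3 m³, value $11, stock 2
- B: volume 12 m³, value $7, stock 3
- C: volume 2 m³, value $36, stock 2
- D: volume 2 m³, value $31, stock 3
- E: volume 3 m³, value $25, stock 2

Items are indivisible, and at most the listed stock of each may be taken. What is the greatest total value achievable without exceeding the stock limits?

$251

Best selections within volume 47 and stock limits:
- 2×A + 2×B + 2×C + 3×D + 2×E: volume 46, value 251
- 2×A + 1×B + 2×C + 3×D + 2×E: volume 34, value 244
Best: $251.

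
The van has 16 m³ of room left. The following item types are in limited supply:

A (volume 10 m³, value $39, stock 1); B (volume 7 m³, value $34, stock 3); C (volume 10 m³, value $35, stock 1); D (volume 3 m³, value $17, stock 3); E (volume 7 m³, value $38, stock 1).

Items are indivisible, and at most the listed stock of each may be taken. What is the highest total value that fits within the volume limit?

$89

Best selections within volume 16 and stock limits:
- 3×D + 1×E: volume 16, value 89
- 1×B + 3×D: volume 16, value 85
- 1×A + 2×D: volume 16, value 73
- 2×D + 1×E: volume 13, value 72
Best: $89.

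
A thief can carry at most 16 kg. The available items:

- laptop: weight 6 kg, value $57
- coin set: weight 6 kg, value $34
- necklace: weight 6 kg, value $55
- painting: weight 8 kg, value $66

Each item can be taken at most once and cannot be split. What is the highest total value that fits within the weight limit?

$123

Check high-value combinations within 16 kg:
- laptop+painting: weight 6+8=14, value 57+66=123
- necklace+painting: weight 6+8=14, value 55+66=121
- laptop+necklace: weight 6+6=12, value 57+55=112
Best: $123.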